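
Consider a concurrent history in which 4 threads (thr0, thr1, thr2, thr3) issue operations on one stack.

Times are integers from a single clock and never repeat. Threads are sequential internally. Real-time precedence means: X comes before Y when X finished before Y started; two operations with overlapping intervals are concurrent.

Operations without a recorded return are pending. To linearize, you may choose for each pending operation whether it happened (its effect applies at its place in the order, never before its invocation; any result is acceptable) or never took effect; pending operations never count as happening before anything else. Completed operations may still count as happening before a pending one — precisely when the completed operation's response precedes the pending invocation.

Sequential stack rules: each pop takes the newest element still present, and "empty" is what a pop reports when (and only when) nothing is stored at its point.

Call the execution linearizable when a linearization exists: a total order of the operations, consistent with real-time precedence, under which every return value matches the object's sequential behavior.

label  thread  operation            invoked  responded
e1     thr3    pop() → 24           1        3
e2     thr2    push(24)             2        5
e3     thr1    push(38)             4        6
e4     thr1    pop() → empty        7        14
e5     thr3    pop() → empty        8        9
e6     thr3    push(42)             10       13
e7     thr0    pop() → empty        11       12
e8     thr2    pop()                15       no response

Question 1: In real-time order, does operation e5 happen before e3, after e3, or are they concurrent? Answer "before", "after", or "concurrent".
Answer: after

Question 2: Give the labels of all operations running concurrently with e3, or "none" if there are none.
Answer: e2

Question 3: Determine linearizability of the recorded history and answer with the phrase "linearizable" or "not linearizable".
events 1..13 are fine; event 14 — the response of e4 at time 14 — makes the prefix non-linearizable
24 orders of the 7 completed stack ops respect real time; none is legal
e.g. e1, e2, e3, e4, e5, e6, e7: illegal at step 1, since e1 pop() → 24 cannot apply there
e.g. e1, e2, e3, e4, e5, e7, e6: illegal at step 1, since e1 pop() → 24 cannot apply there

not linearizable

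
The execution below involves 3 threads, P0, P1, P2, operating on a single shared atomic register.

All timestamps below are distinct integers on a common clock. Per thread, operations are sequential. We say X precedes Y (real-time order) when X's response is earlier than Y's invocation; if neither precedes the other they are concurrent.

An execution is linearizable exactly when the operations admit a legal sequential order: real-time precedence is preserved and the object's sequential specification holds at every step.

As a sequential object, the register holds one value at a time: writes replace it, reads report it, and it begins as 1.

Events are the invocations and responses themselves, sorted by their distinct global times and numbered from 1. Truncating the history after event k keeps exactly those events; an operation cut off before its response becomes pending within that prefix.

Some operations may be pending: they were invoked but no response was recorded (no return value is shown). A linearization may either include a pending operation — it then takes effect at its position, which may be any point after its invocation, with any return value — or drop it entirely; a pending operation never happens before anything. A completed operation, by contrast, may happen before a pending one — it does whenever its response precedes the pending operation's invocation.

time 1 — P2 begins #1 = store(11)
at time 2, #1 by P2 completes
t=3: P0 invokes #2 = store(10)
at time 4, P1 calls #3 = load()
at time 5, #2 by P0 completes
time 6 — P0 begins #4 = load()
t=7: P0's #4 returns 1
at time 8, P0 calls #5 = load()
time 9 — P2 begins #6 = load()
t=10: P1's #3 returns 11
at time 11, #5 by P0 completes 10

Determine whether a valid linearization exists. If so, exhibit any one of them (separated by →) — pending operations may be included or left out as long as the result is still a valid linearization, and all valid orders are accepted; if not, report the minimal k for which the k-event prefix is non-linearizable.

not linearizable — minimal violating prefix: 7 events

already the first 7 events (up to #4's response at time 7) admit no linearization; the first 6 still do
exactly one order of the 3 completed ops respects real time; the atomic register replay fails
every completion of the 1 pending operation (#3) was checked; none linearizes
for example #1, #2, #4 (pending dropped) fails at step 3: #4 load() → 1 is not legal there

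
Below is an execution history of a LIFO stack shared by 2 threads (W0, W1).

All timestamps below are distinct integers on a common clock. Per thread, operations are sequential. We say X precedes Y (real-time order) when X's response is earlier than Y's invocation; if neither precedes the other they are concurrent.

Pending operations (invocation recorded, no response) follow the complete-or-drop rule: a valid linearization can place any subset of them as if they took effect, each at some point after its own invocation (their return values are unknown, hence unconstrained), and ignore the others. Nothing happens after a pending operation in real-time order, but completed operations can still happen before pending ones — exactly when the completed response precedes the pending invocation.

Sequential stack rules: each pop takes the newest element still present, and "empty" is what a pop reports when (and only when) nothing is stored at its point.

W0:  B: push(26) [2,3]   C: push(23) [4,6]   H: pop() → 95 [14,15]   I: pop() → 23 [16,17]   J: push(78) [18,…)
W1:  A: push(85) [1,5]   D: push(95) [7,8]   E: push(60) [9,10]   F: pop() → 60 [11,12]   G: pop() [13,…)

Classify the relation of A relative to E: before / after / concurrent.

before

A spans [1,5], E spans [9,10]
resp(A)=5 < inv(E)=9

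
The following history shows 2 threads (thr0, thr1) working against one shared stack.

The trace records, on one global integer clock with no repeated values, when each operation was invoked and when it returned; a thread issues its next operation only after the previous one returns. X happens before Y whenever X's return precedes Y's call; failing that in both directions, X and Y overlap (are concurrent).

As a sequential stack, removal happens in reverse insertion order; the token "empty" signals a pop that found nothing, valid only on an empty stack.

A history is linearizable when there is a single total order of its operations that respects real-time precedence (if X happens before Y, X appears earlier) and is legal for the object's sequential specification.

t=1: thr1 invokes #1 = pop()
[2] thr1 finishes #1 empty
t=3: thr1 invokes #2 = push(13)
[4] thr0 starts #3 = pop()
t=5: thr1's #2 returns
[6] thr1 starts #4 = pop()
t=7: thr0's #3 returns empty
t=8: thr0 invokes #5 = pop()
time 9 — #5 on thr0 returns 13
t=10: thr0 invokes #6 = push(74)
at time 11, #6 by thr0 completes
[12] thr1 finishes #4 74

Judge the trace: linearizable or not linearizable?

one valid linearization: #1, #3, #2, #5, #6, #4
after step 1 (#1 pop() → empty): stack <>
after step 2 (#3 pop() → empty): stack <>
after step 3 (#2 push(13)): stack <13>
after step 4 (#5 pop() → 13): stack <>
after step 5 (#6 push(74)): stack <74>
after step 6 (#4 pop() → 74): stack <>

linearizable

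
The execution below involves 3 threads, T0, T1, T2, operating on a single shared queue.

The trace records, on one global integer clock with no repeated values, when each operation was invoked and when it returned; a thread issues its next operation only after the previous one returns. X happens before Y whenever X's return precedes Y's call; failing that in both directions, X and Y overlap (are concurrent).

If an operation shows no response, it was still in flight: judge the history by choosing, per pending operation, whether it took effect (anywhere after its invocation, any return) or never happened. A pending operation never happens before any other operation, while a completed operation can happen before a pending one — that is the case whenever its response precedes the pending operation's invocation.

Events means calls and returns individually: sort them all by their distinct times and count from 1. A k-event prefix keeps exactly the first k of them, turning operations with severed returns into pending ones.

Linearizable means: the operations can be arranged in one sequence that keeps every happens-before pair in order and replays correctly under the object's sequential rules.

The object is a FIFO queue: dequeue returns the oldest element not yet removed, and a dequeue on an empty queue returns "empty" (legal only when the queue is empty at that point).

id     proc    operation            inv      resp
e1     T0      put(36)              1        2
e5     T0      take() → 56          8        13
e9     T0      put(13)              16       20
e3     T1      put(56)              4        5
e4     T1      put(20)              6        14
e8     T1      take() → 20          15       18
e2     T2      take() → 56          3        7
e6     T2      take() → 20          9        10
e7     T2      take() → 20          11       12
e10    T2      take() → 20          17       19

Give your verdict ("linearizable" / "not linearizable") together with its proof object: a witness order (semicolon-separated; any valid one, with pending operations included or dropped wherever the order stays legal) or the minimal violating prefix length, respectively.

prefix check: 1..6 passes, 1..7 fails once e2's time-7 response joins
every one of the 2 real-time-consistent orders over 3 completed queue ops fails the sequential spec
including or dropping the 1 pending operation (e4) in any combination fails
for example e1, e2, e3 (pending dropped) fails at step 2: e2 take() → 56 is not legal there
for example e1, e3, e2 (pending dropped) fails at step 3: e2 take() → 56 is not legal there

not linearizable — minimal violating prefix: 7 events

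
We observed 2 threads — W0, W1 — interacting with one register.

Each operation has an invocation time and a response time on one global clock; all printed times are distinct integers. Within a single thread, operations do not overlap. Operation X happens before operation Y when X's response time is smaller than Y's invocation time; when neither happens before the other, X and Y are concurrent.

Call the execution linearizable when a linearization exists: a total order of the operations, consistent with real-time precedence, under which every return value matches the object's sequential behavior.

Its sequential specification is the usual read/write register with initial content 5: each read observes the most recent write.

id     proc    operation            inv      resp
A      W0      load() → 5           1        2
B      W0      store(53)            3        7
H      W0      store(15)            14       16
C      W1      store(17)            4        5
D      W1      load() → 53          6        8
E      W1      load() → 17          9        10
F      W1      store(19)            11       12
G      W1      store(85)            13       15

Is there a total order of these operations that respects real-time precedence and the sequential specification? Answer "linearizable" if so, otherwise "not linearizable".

not linearizable

already the first 10 events (up to E's response at time 10) admit no linearization; the first 9 still do
every one of the 3 real-time-consistent orders over 5 completed register ops fails the sequential spec
e.g. A, B, C, D, E: illegal at step 4, since D load() → 53 cannot apply there
e.g. A, C, B, D, E: illegal at step 5, since E load() → 17 cannot apply there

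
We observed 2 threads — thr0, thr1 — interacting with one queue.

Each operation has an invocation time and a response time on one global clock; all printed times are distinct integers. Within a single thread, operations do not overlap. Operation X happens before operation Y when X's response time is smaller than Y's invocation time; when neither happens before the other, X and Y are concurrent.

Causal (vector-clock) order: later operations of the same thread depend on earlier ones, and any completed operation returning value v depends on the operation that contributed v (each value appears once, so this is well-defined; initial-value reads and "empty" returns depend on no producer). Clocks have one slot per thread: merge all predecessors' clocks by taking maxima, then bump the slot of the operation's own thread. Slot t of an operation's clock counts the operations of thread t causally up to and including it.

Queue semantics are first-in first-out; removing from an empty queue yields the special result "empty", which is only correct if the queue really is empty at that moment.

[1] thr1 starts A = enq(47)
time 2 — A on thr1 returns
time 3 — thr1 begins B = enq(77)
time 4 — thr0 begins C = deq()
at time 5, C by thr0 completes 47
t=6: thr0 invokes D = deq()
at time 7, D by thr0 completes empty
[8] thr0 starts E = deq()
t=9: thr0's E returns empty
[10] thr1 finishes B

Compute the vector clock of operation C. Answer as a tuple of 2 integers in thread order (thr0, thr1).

(1, 1)

root op A, invoked 1: fresh clock plus thr1's own tick → (0, 1)
from VC(A)=(0, 1), B (invoked 3) maxes components and bumps thr1 → (0, 2)
from VC(A)=(0, 1), C (invoked 4) maxes components and bumps thr0 → (1, 1)
from VC(C)=(1, 1), D (invoked 6) maxes components and bumps thr0 → (2, 1)
from VC(D)=(2, 1), E (invoked 8) maxes components and bumps thr0 → (3, 1)
target: VC(C) = (1, 1)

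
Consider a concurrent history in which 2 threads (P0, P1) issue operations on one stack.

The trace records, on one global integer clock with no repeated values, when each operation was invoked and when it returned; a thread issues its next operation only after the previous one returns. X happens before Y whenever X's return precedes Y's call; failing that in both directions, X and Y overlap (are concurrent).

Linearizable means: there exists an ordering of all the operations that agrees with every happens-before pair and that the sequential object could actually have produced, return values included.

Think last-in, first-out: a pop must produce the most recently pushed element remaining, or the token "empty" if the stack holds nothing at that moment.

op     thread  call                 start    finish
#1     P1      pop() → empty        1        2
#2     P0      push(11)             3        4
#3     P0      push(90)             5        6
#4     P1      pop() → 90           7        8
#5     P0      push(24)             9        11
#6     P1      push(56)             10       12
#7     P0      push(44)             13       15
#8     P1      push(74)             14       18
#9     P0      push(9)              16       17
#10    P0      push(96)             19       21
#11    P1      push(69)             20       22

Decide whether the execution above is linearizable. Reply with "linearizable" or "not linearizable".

linearizable

one valid linearization: #1, #2, #3, #4, #5, #6, #7, #8, #9, #10, #11
after step 1 (#1 pop() → empty): stack <>
after step 2 (#2 push(11)): stack <11>
after step 3 (#3 push(90)): stack <11,90>
after step 4 (#4 pop() → 90): stack <11>
after step 5 (#5 push(24)): stack <11,24>
after step 6 (#6 push(56)): stack <11,24,56>
after step 7 (#7 push(44)): stack <11,24,56,44>
after step 8 (#8 push(74)): stack <11,24,56,44,74>
after step 9 (#9 push(9)): stack <11,24,56,44,74,9>
after step 10 (#10 push(96)): stack <11,24,56,44,74,9,96>
after step 11 (#11 push(69)): stack <11,24,56,44,74,9,96,69>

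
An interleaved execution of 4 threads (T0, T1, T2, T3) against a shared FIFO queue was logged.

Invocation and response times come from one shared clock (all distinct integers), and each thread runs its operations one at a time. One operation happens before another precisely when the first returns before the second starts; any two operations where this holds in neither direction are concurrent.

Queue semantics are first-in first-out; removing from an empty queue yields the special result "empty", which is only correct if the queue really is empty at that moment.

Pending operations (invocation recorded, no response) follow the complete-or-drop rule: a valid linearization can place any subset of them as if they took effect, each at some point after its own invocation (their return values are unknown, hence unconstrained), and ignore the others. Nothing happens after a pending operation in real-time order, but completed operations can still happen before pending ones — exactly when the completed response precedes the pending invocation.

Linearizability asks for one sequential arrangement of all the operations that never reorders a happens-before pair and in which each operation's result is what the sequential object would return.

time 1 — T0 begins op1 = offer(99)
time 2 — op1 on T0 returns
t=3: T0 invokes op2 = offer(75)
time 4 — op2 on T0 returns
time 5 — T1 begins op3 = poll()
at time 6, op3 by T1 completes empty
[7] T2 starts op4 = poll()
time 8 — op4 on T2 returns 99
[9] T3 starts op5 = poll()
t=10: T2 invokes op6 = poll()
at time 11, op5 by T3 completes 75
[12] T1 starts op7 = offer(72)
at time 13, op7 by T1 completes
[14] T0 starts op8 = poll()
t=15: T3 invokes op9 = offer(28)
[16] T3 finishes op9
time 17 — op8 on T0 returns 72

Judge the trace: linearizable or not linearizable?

already the first 6 events (up to op3's response at time 6) admit no linearization; the first 5 still do
a single order respects real time; the 3 completed FIFO queue operations fail replay along it
e.g. op1, op2, op3: illegal at step 3, since op3 poll() → empty cannot apply there

not linearizable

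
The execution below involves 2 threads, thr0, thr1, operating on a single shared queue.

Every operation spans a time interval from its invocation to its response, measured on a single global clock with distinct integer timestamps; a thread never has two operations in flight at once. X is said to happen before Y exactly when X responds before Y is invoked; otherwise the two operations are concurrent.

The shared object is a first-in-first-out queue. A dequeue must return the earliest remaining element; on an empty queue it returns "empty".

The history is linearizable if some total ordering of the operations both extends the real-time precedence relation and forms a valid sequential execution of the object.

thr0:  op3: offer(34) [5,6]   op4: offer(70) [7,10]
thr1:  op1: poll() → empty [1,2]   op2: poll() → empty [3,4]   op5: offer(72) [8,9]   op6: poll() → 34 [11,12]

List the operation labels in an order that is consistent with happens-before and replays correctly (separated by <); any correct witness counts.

step 1: op1 poll() → empty — queue <>
step 2: op2 poll() → empty — queue <>
step 3: op3 offer(34) — queue <34>
step 4: op4 offer(70) — queue <34,70>
step 5: op5 offer(72) — queue <34,70,72>
step 6: op6 poll() → 34 — queue <70,72>

op1 < op2 < op3 < op4 < op5 < op6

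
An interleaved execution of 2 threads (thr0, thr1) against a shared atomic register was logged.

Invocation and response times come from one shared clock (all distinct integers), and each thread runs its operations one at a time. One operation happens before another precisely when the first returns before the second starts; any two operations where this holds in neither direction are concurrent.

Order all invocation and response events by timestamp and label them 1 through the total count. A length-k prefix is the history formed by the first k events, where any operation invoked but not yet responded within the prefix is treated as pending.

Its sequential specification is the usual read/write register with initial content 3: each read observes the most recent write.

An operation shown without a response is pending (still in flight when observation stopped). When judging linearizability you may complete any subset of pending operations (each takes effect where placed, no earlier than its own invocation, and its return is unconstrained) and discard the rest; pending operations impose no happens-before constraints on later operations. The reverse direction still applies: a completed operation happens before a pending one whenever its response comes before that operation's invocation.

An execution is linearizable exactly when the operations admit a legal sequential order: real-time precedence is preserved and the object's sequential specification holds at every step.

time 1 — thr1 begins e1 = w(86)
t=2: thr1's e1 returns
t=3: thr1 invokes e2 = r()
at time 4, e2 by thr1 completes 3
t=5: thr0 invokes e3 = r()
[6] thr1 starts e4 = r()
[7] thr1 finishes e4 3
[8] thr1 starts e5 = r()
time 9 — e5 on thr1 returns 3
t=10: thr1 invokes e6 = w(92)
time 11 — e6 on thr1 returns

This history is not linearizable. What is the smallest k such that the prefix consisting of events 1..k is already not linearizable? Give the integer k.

4

a valid linearization of events 1..3 exists, for instance e1:
step 1: e1 w(86) — value 86
once event 4 joins (e2's response, time 4), exhaustive search finds no witness
one such order, e1, e2, breaks at step 2 where e2 r() → 3 is illegal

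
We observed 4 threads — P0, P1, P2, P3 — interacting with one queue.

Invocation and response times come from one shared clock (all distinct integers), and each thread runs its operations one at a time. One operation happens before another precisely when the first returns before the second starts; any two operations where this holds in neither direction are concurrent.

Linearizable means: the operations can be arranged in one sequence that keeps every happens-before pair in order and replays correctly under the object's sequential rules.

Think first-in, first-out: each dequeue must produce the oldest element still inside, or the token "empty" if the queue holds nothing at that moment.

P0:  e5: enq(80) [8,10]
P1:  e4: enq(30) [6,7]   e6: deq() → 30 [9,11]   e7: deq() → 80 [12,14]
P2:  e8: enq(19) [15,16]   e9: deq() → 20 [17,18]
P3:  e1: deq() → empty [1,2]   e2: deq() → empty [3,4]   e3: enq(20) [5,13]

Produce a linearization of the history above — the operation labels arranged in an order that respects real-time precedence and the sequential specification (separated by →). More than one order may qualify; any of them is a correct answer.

e1 → e2 → e4 → e5 → e3 → e6 → e7 → e8 → e9

after step 1 (e1 deq() → empty): queue <>
after step 2 (e2 deq() → empty): queue <>
after step 3 (e4 enq(30)): queue <30>
after step 4 (e5 enq(80)): queue <30,80>
after step 5 (e3 enq(20)): queue <30,80,20>
after step 6 (e6 deq() → 30): queue <80,20>
after step 7 (e7 deq() → 80): queue <20>
after step 8 (e8 enq(19)): queue <20,19>
after step 9 (e9 deq() → 20): queue <19>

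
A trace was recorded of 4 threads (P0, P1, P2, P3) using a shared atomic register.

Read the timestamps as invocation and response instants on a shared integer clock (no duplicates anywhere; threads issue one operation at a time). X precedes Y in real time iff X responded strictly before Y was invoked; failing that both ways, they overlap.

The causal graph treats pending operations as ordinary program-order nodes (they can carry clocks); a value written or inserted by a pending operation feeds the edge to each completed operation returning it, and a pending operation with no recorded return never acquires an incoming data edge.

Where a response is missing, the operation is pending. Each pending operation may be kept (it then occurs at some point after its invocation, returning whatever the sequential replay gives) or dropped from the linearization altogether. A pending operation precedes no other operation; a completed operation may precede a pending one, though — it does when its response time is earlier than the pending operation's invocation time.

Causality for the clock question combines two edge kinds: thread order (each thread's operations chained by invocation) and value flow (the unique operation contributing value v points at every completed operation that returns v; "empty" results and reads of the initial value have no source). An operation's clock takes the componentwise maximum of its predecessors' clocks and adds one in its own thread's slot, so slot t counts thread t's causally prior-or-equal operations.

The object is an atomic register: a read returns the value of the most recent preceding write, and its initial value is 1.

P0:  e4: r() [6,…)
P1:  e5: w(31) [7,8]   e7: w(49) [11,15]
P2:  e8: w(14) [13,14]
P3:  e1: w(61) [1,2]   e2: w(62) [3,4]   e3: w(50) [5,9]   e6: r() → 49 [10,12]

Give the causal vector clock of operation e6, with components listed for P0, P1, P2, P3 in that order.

(0, 2, 0, 4)

root op e1, invoked 1: fresh clock plus P3's own tick → (0, 0, 0, 1)
root op e8, invoked 13: fresh clock plus P2's own tick → (0, 0, 1, 0)
root op e5, invoked 7: fresh clock plus P1's own tick → (0, 1, 0, 0)
root op e4, invoked 6: fresh clock plus P0's own tick → (1, 0, 0, 0)
from VC(e1)=(0, 0, 0, 1), e2 (invoked 3) maxes components and bumps P3 → (0, 0, 0, 2)
from VC(e5)=(0, 1, 0, 0), e7 (invoked 11) maxes components and bumps P1 → (0, 2, 0, 0)
from VC(e2)=(0, 0, 0, 2), e3 (invoked 5) maxes components and bumps P3 → (0, 0, 0, 3)
from VC(e3)=(0, 0, 0, 3), VC(e7)=(0, 2, 0, 0), e6 (invoked 10) maxes components and bumps P3 → (0, 2, 0, 4)
target: VC(e6) = (0, 2, 0, 4)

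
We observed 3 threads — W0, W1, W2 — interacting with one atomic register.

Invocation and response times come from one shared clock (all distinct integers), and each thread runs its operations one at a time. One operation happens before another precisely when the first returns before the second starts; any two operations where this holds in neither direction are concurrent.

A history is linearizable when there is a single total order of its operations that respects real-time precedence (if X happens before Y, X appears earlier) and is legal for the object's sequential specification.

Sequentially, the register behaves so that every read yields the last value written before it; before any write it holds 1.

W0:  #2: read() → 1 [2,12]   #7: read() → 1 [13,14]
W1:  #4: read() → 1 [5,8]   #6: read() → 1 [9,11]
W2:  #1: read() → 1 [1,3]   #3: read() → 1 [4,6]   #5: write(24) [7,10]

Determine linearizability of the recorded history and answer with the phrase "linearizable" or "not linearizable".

not linearizable

events 1..13 are fine; event 14 — the response of #7 at time 14 — makes the prefix non-linearizable
checked exhaustively: 30 real-time-consistent orders of 7 completed operations, zero legal atomic register replays
sample order #1, #2, #3, #4, #5, #6, #7 stalls at step 6 — #6 read() → 1 has no legal effect
sample order #1, #2, #3, #4, #6, #5, #7 stalls at step 7 — #7 read() → 1 has no legal effect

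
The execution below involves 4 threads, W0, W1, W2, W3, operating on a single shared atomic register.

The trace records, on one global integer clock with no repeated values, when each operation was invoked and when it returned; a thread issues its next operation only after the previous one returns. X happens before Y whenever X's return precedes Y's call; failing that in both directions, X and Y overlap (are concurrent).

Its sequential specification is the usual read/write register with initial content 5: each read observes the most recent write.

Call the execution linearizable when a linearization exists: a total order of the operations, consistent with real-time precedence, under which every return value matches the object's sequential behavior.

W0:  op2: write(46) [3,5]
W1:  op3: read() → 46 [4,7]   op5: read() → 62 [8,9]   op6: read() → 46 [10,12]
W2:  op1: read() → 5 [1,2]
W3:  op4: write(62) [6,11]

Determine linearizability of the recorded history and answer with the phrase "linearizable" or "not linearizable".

not linearizable

already the first 12 events (up to op6's response at time 12) admit no linearization; the first 11 still do
the 6 completed operations admit 7 real-time orders; each fails the atomic register replay
sample order op1, op2, op3, op4, op5, op6 stalls at step 6 — op6 read() → 46 has no legal effect
sample order op1, op2, op3, op5, op4, op6 stalls at step 4 — op5 read() → 62 has no legal effect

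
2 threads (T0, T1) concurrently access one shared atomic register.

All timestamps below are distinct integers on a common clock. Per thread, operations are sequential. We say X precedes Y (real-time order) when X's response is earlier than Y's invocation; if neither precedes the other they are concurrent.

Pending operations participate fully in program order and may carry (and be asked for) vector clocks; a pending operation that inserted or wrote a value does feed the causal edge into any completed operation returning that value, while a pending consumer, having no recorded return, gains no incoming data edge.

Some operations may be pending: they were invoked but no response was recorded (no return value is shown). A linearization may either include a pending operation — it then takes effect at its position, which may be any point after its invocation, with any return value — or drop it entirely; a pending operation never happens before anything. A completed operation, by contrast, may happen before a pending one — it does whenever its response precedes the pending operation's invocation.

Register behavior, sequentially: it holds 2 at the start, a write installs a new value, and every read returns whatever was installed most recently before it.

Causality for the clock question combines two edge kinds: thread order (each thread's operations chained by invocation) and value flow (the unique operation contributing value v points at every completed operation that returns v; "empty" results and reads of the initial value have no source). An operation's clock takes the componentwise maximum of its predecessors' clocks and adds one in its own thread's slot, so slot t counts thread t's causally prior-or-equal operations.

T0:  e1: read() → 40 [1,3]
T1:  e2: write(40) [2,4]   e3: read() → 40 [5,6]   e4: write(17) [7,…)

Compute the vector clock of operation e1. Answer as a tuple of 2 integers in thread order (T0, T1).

(1, 1)

e2, invoked 2, has no incoming edges; only T1's bump applies → (0, 1)
merge at e3 (invoked 5): VC(e2)=(0, 1), own-thread bump on T1 → (0, 2)
merge at e1 (invoked 1): VC(e2)=(0, 1), own-thread bump on T0 → (1, 1)
merge at e4 (invoked 7): VC(e3)=(0, 2), own-thread bump on T1 → (0, 3)
target: VC(e1) = (1, 1)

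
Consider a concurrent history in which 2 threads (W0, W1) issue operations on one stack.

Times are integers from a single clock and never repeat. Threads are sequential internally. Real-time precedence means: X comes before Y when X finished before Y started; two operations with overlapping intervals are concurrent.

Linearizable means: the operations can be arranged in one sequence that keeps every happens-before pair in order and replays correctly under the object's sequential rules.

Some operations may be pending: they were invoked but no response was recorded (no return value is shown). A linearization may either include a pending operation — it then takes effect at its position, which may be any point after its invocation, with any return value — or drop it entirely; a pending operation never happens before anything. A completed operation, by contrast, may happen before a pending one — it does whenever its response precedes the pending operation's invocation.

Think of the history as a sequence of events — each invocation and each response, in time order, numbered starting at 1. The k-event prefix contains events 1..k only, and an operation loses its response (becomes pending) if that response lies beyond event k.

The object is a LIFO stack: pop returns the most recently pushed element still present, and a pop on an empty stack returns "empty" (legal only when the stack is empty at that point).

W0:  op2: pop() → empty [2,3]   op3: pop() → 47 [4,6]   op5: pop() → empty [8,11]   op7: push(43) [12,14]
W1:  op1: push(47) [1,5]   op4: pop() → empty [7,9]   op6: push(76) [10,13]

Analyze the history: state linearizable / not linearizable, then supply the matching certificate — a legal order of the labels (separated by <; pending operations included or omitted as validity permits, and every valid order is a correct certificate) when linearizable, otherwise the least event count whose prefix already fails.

step 1: op2 pop() → empty — stack <>
step 2: op1 push(47) — stack <47>
step 3: op3 pop() → 47 — stack <>
step 4: op4 pop() → empty — stack <>
step 5: op5 pop() → empty — stack <>
step 6: op6 push(76) — stack <76>
step 7: op7 push(43) — stack <76,43>

linearizable — witness: op2 < op1 < op3 < op4 < op5 < op6 < op7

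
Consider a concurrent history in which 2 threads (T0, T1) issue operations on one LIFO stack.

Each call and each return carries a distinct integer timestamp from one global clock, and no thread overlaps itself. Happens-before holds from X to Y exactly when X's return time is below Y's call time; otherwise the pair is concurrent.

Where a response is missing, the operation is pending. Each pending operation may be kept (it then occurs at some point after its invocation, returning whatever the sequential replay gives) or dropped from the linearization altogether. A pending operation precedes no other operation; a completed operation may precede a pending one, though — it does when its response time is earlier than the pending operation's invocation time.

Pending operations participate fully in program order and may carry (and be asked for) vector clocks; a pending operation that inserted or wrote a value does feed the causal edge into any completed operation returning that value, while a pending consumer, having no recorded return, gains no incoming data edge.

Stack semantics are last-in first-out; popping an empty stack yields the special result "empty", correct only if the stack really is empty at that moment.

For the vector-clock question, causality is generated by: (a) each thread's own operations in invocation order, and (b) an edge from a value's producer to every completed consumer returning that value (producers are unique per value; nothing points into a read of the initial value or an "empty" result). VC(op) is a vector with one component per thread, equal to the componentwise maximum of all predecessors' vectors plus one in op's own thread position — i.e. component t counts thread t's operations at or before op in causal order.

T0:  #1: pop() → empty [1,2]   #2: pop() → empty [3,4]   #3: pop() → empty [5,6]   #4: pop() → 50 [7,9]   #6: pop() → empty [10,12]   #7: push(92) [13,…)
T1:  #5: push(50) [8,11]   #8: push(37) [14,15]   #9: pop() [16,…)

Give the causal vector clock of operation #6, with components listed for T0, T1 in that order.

(5, 1)

VC(#5, invoked at 8): no causal predecessors; +1 on T1 → (0, 1)
VC(#1, invoked at 1): no causal predecessors; +1 on T0 → (1, 0)
invoked at 14, #8 merges VC(#5)=(0, 1) and bumps T1's slot → (0, 2)
invoked at 3, #2 merges VC(#1)=(1, 0) and bumps T0's slot → (2, 0)
invoked at 16, #9 merges VC(#8)=(0, 2) and bumps T1's slot → (0, 3)
invoked at 5, #3 merges VC(#2)=(2, 0) and bumps T0's slot → (3, 0)
invoked at 7, #4 merges VC(#3)=(3, 0), VC(#5)=(0, 1) and bumps T0's slot → (4, 1)
invoked at 10, #6 merges VC(#4)=(4, 1) and bumps T0's slot → (5, 1)
invoked at 13, #7 merges VC(#6)=(5, 1) and bumps T0's slot → (6, 1)
target: VC(#6) = (5, 1)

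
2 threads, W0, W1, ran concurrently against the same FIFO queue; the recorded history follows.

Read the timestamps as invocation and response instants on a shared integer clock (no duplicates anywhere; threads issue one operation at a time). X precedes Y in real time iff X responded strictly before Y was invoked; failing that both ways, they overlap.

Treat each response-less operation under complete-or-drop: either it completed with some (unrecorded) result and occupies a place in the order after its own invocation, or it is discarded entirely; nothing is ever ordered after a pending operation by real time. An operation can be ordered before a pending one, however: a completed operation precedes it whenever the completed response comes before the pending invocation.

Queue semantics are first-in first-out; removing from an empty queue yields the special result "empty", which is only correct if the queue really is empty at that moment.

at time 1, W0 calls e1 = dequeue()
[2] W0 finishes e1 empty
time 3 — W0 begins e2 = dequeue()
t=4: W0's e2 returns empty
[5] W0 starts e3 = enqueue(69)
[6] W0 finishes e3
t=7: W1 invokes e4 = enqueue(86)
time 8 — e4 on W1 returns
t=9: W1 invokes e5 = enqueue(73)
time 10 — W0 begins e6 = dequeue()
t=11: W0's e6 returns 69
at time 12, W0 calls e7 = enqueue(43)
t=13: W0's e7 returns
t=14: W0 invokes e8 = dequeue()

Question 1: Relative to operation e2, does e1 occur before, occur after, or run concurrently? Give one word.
e1 spans [1,2], e2 spans [3,4]
resp(e1)=2 < inv(e2)=3

before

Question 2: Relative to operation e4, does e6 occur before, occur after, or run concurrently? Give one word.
e6 spans [10,11], e4 spans [7,8]
resp(e4)=8 < inv(e6)=10

after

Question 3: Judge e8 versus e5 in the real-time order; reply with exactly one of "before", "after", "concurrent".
e8 spans [14,…), e5 spans [9,…)
the intervals overlap in both directions

concurrent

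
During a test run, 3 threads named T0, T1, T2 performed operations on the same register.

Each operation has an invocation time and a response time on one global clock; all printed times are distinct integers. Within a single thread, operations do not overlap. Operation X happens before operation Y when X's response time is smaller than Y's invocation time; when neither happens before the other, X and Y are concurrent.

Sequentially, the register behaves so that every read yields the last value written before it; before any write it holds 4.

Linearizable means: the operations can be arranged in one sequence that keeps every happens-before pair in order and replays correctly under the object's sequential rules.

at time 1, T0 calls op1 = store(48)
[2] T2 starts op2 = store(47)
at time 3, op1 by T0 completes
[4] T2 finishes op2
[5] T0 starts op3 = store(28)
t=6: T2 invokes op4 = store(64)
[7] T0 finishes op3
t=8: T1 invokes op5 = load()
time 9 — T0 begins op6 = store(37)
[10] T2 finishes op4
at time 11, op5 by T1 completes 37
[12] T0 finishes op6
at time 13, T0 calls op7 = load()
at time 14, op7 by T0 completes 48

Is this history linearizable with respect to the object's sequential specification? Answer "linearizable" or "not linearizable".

not linearizable

through event 13 a valid linearization exists; event 14 (op7 responding at time 14) ends that
no legal order exists: 16 real-time-consistent candidates over 7 completed register operations, all rejected
one such order, op1, op2, op3, op4, op5, op6, op7, breaks at step 5 where op5 load() → 37 is illegal
one such order, op1, op2, op3, op4, op6, op5, op7, breaks at step 7 where op7 load() → 48 is illegal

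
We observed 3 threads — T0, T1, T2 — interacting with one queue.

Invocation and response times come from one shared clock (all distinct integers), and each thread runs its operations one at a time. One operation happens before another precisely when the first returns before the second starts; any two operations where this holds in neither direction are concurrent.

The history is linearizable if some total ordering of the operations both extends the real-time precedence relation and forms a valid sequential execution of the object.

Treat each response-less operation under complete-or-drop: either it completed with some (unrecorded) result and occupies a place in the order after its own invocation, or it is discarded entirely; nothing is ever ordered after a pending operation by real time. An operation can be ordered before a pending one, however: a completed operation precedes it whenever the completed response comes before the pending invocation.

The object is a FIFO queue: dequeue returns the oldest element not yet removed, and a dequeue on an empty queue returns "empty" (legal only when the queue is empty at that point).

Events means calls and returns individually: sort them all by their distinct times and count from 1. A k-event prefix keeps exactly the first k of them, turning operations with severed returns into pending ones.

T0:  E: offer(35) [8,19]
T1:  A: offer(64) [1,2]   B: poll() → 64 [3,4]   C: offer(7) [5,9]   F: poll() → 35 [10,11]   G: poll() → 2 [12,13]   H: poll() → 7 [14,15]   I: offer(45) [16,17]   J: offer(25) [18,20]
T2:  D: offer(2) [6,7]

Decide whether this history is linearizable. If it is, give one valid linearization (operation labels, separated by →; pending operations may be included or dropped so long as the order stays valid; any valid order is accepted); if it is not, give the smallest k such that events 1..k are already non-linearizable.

not linearizable — minimal violating prefix: 11 events

events 1..10 are fine; event 11 — the response of F at time 11 — makes the prefix non-linearizable
checked exhaustively: 2 real-time-consistent orders of 5 completed operations, zero legal queue replays
including or dropping the 1 pending operation (E) in any combination fails
one such order, A, B, C, D, F (pending dropped), breaks at step 5 where F poll() → 35 is illegal
one such order, A, B, D, C, F (pending dropped), breaks at step 5 where F poll() → 35 is illegal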